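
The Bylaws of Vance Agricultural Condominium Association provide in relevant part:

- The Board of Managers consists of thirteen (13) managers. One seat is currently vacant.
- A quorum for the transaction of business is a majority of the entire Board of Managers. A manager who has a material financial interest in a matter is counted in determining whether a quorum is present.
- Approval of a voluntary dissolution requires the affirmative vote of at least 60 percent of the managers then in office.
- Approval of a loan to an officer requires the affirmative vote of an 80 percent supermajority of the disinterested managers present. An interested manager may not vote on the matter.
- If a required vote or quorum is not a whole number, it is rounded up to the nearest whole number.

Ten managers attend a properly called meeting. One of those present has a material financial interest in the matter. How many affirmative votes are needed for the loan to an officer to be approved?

8

The loan to an officer requires four-fifths of the disinterested managers present (10 − 1 = 9).
4/5 of 9 = 7.20, rounded up to 8.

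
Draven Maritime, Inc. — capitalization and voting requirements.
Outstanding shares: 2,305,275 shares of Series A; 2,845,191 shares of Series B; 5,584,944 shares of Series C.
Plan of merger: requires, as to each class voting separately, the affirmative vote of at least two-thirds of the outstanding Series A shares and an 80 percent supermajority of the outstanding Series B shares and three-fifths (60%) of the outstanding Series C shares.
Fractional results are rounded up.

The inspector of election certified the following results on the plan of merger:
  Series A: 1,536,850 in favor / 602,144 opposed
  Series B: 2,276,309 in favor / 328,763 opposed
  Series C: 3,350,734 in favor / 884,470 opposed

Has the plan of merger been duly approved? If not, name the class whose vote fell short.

Series A: 2/3 of 2305275 = 1536850; 1,536,850 required, 1,536,850 in favor — approved.
Series B: 4/5 of 2845191 = 2276152.80, rounded up to 2276153; 2,276,153 required, 2,276,309 in favor — approved.
Series C: 3/5 of 5584944 = 3350966.40, rounded up to 3350967; 3,350,967 required, 3,350,734 in favor — not approved.

Not approved — the Series C shares did not give the required vote.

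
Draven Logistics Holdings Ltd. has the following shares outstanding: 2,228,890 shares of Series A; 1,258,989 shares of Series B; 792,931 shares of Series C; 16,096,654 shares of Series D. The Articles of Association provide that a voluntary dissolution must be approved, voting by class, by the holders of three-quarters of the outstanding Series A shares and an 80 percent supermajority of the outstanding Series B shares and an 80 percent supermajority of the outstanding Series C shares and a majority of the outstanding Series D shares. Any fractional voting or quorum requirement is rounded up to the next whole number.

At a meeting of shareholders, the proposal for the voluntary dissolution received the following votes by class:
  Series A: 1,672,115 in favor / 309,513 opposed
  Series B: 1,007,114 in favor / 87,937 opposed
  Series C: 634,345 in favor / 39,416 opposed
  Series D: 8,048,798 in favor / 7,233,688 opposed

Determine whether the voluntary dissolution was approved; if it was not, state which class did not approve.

Not approved — the Series B shares did not give the required vote.

Series A: 3/4 of 2228890 = 1671667.50, rounded up to 1671668; 1,671,668 required, 1,672,115 in favor — approved.
Series B: 4/5 of 1258989 = 1007191.20, rounded up to 1007192; 1,007,192 required, 1,007,114 in favor — not approved.
Series C: 4/5 of 792931 = 634344.80, rounded up to 634345; 634,345 required, 634,345 in favor — approved.
Series D: a majority of 16096654 is 8048328; 8,048,328 required, 8,048,798 in favor — approved.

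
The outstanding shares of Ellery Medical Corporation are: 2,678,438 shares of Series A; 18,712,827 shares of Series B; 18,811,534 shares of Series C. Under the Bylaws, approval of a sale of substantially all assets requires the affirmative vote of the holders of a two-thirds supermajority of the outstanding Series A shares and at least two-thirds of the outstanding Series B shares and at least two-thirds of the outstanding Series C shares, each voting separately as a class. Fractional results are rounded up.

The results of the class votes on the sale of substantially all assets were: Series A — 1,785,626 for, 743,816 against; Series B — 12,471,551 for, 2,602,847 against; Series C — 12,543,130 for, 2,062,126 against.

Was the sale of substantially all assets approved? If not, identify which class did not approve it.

Not approved — the Series B shares did not give the required vote.

Series A: 2/3 of 2678438 = 1785625.33, rounded up to 1785626; 1,785,626 required, 1,785,626 in favor — approved.
Series B: 2/3 of 18712827 = 12475218; 12,475,218 required, 12,471,551 in favor — not approved.
Series C: 2/3 of 18811534 = 12541022.67, rounded up to 12541023; 12,541,023 required, 12,543,130 in favor — approved.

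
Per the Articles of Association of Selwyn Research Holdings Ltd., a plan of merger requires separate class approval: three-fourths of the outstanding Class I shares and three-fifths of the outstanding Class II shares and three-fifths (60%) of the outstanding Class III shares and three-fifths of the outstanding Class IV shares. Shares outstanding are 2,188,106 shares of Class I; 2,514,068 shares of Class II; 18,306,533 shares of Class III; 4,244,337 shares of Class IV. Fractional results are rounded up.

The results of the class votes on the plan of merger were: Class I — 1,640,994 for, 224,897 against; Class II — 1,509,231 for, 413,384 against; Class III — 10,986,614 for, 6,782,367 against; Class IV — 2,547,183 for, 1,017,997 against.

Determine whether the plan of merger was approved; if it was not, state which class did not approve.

Not approved — the Class I shares did not give the required vote.

Class I: 3/4 of 2188106 = 1641079.50, rounded up to 1641080; 1,641,080 required, 1,640,994 in favor — not approved.
Class II: 3/5 of 2514068 = 1508440.80, rounded up to 1508441; 1,508,441 required, 1,509,231 in favor — approved.
Class III: 3/5 of 18306533 = 10983919.80, rounded up to 10983920; 10,983,920 required, 10,986,614 in favor — approved.
Class IV: 3/5 of 4244337 = 2546602.20, rounded up to 2546603; 2,546,603 required, 2,547,183 in favor — approved.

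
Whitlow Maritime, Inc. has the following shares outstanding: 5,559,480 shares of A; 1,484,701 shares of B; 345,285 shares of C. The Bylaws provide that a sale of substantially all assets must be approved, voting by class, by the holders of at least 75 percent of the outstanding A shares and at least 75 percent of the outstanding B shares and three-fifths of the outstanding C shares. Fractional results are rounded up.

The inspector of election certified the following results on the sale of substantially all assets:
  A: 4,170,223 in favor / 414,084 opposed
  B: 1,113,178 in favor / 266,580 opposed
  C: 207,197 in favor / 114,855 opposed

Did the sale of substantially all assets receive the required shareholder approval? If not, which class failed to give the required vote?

A: 3/4 of 5559480 = 4169610; 4,169,610 required, 4,170,223 in favor — approved.
B: 3/4 of 1484701 = 1113525.75, rounded up to 1113526; 1,113,526 required, 1,113,178 in favor — not approved.
C: 3/5 of 345285 = 207171; 207,171 required, 207,197 in favor — approved.

Not approved — the B shares did not give the required vote.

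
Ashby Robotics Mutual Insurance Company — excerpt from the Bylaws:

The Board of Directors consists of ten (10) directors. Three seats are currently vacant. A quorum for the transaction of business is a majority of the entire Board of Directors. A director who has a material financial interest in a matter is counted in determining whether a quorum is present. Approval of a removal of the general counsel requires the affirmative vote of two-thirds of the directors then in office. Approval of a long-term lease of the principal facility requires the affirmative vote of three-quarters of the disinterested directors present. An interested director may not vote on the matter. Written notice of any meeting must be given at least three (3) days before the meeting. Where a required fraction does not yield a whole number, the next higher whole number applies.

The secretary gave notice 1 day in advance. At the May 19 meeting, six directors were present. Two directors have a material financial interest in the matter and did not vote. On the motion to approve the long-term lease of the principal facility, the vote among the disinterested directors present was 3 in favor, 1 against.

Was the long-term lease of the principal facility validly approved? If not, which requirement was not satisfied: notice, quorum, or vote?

Notice: 1 day given; 3 required (1 < 3). Not satisfied.
Quorum: 6 present (interested directors count toward quorum); quorum is 6. Satisfied.
Vote: the long-term lease of the principal facility requires three-fourths of the disinterested directors present (6 − 2 = 4). 3/4 of 4 = 3, so 3 affirmative votes are needed; 3 voted in favor. Satisfied.

Invalid — notice requirement not satisfied.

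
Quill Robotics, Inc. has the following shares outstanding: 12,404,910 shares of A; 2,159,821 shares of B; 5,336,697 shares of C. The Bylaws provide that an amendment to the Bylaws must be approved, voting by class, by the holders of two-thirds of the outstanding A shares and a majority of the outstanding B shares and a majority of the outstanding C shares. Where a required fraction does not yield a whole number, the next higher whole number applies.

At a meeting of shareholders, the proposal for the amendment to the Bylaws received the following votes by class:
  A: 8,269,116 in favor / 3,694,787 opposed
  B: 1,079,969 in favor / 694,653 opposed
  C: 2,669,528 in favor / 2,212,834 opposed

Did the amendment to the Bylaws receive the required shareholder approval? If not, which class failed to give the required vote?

Not approved — the A shares did not give the required vote.

A: 2/3 of 12404910 = 8269940; 8,269,940 required, 8,269,116 in favor — not approved.
B: a majority of 2159821 is 1079911; 1,079,911 required, 1,079,969 in favor — approved.
C: a majority of 5336697 is 2668349; 2,668,349 required, 2,669,528 in favor — approved.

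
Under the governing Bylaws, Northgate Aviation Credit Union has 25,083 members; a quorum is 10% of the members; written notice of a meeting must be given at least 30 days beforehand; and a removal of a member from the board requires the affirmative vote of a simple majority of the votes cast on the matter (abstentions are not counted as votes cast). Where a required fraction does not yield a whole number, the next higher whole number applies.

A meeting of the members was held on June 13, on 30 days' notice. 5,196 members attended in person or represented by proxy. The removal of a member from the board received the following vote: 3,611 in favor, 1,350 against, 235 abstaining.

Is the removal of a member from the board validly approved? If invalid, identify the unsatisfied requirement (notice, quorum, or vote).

Valid — all requirements satisfied.

Notice: 30 days given; 30 required. Satisfied.
Quorum: 10% of 25,083 = 2,508.30, rounded up to 2,509; 5,196 present. Satisfied.
Vote: requires a majority of the votes cast (5,196 − 235 abstaining = 4,961); a majority of 4961 is 2481, so 2,481 needed; 3,611 in favor. Satisfied.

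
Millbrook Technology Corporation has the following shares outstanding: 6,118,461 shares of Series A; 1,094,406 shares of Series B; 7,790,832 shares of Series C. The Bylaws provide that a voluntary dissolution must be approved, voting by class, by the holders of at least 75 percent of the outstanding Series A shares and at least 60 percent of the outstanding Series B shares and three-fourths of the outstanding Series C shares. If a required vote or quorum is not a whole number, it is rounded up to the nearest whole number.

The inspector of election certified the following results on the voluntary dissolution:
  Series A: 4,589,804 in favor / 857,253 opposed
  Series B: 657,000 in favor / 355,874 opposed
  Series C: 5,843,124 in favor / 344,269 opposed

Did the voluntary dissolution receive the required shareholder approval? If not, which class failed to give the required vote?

Approved — every class gave the required vote.

Series A: 3/4 of 6118461 = 4588845.75, rounded up to 4588846; 4,588,846 required, 4,589,804 in favor — approved.
Series B: 3/5 of 1094406 = 656643.60, rounded up to 656644; 656,644 required, 657,000 in favor — approved.
Series C: 3/4 of 7790832 = 5843124; 5,843,124 required, 5,843,124 in favor — approved.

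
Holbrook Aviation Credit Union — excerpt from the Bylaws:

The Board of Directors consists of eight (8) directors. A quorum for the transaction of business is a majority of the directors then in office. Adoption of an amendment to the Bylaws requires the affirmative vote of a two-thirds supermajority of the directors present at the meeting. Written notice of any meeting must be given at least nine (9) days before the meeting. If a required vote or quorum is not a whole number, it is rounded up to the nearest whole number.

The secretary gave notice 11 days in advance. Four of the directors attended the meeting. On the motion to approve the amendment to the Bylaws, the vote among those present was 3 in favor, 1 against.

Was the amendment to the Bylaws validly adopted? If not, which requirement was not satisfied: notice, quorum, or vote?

Invalid — quorum requirement not satisfied.

Notice: 11 days given; 9 required (11 ≥ 9). Satisfied.
Quorum: 4 present; quorum is 5. Not satisfied.
Vote: the amendment to the Bylaws requires two-thirds of the directors present (4). 2/3 of 4 = 2.67, rounded up to 3, so 3 affirmative votes are needed; 3 voted in favor. Satisfied. (Moot — without a quorum no business can be validly transacted.)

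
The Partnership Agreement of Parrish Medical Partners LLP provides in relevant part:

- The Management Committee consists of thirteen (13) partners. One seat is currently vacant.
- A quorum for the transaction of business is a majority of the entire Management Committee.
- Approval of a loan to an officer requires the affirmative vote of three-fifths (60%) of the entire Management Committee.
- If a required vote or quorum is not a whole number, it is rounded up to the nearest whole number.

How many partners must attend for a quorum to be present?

7

A majority of 13 is 7.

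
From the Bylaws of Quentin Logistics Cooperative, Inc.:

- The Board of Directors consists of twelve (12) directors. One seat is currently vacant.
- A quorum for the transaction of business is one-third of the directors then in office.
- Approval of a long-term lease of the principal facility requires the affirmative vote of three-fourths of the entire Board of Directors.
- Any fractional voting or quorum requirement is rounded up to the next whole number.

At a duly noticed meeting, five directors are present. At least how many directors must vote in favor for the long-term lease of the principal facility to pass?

The long-term lease of the principal facility requires three-fourths of the entire Board of Directors (12).
3/4 of 12 = 9.
(Only 5 can vote, so the long-term lease of the principal facility cannot pass at this meeting, but the required vote is still 9.)

9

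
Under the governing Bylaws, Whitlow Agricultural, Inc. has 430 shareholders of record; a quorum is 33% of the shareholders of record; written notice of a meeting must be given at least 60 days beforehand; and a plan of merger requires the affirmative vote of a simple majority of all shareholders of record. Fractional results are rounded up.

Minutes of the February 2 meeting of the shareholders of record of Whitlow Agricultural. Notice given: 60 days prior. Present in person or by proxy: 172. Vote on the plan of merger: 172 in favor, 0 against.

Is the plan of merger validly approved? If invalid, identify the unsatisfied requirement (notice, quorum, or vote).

Invalid — vote requirement not satisfied.

Notice: 60 days given; 60 required. Satisfied.
Quorum: 33% of 430 = 141.90, rounded up to 142; 172 present. Satisfied.
Vote: requires a majority of all shareholders of record (430); a majority of 430 is 216, so 216 needed; 172 in favor. Not satisfied.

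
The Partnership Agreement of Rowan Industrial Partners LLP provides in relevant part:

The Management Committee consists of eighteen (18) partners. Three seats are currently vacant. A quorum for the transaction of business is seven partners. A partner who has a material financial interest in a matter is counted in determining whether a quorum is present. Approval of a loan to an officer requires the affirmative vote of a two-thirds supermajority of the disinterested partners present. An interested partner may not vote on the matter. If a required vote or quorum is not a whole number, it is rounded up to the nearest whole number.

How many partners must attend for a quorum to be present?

7

The quorum is fixed at 7.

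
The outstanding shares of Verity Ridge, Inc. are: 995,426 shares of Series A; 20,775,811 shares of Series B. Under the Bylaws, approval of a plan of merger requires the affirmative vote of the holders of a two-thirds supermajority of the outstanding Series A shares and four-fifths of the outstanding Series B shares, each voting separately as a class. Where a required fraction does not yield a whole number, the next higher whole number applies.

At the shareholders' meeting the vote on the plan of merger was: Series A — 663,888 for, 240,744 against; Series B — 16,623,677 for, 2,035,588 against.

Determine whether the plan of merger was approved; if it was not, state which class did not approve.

Series A: 2/3 of 995426 = 663617.33, rounded up to 663618; 663,618 required, 663,888 in favor — approved.
Series B: 4/5 of 20775811 = 16620648.80, rounded up to 16620649; 16,620,649 required, 16,623,677 in favor — approved.

Approved — every class gave the required vote.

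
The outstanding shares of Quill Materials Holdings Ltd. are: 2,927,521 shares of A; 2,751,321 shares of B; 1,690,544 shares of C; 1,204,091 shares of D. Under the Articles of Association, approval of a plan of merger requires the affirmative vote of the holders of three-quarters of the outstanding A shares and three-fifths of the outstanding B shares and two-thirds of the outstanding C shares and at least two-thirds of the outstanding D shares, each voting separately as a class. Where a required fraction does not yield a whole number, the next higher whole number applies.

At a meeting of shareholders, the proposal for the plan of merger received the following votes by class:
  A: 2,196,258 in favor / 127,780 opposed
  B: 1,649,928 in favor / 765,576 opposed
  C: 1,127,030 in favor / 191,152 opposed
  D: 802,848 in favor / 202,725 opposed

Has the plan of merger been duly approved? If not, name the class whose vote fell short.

Not approved — the B shares did not give the required vote.

A: 3/4 of 2927521 = 2195640.75, rounded up to 2195641; 2,195,641 required, 2,196,258 in favor — approved.
B: 3/5 of 2751321 = 1650792.60, rounded up to 1650793; 1,650,793 required, 1,649,928 in favor — not approved.
C: 2/3 of 1690544 = 1127029.33, rounded up to 1127030; 1,127,030 required, 1,127,030 in favor — approved.
D: 2/3 of 1204091 = 802727.33, rounded up to 802728; 802,728 required, 802,848 in favor — approved.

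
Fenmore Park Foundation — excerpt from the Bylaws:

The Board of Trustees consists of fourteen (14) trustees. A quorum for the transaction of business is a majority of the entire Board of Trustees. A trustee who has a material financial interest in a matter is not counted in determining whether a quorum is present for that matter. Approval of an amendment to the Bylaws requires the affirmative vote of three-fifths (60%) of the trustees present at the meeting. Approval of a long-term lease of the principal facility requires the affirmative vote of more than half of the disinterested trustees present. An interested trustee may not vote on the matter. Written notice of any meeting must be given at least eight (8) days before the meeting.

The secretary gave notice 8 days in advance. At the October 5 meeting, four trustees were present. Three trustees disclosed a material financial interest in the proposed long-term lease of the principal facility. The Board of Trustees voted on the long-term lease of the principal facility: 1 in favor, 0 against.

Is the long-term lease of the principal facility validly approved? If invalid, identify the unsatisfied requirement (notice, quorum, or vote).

Invalid — quorum requirement not satisfied.

Notice: 8 days given; 8 required (8 ≥ 8). Satisfied.
Quorum: 4 present, but the 3 interested trustees do not count, leaving 1. Quorum is 8. Not satisfied.
Vote: the long-term lease of the principal facility requires a majority of the disinterested trustees present (4 − 3 = 1). A majority of 1 is 1, so 1 affirmative vote is needed; 1 voted in favor. Satisfied. (Moot — without a quorum no business can be validly transacted.)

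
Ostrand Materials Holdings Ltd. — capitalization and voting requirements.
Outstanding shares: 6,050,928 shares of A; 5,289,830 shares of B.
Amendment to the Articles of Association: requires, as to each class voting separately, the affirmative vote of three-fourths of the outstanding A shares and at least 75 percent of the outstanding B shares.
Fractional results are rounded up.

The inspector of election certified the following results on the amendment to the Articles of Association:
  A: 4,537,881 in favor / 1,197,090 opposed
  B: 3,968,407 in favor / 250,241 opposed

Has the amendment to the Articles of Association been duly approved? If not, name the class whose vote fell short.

A: 3/4 of 6050928 = 4538196; 4,538,196 required, 4,537,881 in favor — not approved.
B: 3/4 of 5289830 = 3967372.50, rounded up to 3967373; 3,967,373 required, 3,968,407 in favor — approved.

Not approved — the A shares did not give the required vote.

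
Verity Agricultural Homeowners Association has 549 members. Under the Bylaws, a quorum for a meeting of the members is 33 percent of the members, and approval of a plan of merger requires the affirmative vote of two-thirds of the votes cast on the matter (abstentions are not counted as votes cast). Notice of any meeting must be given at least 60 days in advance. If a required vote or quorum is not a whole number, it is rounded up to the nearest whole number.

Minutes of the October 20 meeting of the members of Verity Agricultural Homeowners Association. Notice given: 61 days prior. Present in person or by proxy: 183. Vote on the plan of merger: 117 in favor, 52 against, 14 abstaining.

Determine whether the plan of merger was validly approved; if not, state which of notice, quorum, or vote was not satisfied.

Valid — all requirements satisfied.

Notice: 61 days given; 60 required. Satisfied.
Quorum: 33% of 549 = 181.17, rounded up to 182; 183 present. Satisfied.
Vote: requires two-thirds of the votes cast (183 − 14 abstaining = 169); 2/3 of 169 = 112.67, rounded up to 113, so 113 needed; 117 in favor. Satisfied.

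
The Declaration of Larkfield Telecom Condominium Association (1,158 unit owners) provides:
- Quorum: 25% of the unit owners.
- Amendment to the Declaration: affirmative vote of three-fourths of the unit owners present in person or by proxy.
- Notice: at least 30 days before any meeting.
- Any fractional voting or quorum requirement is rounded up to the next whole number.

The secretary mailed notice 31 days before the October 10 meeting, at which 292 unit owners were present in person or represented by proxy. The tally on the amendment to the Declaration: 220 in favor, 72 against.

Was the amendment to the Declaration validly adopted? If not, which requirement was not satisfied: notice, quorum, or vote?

Notice: 31 days given; 30 required. Satisfied.
Quorum: 25% of 1,158 = 289.50, rounded up to 290; 292 present. Satisfied.
Vote: requires three-fourths of those present (292); 3/4 of 292 = 219, so 219 needed; 220 in favor. Satisfied.

Valid — all requirements satisfied.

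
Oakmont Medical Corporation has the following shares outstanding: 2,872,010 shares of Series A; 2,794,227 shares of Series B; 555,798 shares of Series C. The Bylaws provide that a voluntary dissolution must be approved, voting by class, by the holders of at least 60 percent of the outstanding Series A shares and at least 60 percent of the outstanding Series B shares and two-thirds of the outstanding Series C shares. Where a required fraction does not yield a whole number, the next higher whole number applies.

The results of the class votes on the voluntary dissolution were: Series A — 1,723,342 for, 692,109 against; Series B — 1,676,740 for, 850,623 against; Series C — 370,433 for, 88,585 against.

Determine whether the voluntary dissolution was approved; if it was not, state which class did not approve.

Not approved — the Series C shares did not give the required vote.

Series A: 3/5 of 2872010 = 1723206; 1,723,206 required, 1,723,342 in favor — approved.
Series B: 3/5 of 2794227 = 1676536.20, rounded up to 1676537; 1,676,537 required, 1,676,740 in favor — approved.
Series C: 2/3 of 555798 = 370532; 370,532 required, 370,433 in favor — not approved.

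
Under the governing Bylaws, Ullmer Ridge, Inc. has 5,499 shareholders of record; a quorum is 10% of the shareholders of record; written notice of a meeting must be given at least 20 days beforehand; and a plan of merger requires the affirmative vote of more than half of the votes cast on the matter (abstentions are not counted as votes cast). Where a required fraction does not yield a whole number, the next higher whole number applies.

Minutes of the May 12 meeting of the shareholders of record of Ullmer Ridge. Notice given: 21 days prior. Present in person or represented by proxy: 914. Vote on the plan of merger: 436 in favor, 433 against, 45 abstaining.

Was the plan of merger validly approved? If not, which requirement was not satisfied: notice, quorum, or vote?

Notice: 21 days given; 20 required. Satisfied.
Quorum: 10% of 5,499 = 549.90, rounded up to 550; 914 present. Satisfied.
Vote: requires a majority of the votes cast (914 − 45 abstaining = 869); a majority of 869 is 435, so 435 needed; 436 in favor. Satisfied.

Valid — all requirements satisfied.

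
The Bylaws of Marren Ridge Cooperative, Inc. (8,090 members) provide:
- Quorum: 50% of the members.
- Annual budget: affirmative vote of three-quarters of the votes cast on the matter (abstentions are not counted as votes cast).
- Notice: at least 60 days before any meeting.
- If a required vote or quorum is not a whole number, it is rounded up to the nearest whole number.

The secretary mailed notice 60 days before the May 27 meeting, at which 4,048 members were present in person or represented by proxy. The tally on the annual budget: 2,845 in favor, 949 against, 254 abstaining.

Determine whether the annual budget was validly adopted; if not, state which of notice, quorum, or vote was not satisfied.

Invalid — vote requirement not satisfied.

Notice: 60 days given; 60 required. Satisfied.
Quorum: 50% of 8,090 = 4,045; 4,048 present. Satisfied.
Vote: requires three-fourths of the votes cast (4,048 − 254 abstaining = 3,794); 3/4 of 3794 = 2845.50, rounded up to 2846, so 2,846 needed; 2,845 in favor. Not satisfied.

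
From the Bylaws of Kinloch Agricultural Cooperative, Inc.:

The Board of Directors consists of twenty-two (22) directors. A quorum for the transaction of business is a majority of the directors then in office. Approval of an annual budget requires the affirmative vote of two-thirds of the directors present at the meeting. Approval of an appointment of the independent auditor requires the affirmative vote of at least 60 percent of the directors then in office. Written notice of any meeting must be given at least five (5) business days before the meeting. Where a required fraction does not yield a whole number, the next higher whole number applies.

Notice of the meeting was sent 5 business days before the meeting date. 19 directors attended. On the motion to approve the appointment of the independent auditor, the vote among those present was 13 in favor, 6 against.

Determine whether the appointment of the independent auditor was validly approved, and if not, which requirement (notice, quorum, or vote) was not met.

Invalid — vote requirement not satisfied.

Notice: 5 business days given; 5 required (5 ≥ 5). Satisfied.
Quorum: 19 present; quorum is 12. Satisfied.
Vote: the appointment of the independent auditor requires three-fifths of the directors then in office (22). 3/5 of 22 = 13.20, rounded up to 14, so 14 affirmative votes are needed; 13 voted in favor. Not satisfied.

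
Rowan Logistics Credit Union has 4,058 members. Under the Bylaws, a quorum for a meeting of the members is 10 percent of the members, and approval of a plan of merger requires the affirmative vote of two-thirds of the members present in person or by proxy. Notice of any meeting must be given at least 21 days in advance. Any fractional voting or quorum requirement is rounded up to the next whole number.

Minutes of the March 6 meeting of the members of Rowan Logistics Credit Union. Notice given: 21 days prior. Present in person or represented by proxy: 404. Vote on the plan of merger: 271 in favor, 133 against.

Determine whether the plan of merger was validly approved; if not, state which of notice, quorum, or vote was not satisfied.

Invalid — quorum requirement not satisfied.

Notice: 21 days given; 21 required. Satisfied.
Quorum: 10% of 4,058 = 405.80, rounded up to 406; 404 present. Not satisfied.
Vote: requires two-thirds of those present (404); 2/3 of 404 = 269.33, rounded up to 270, so 270 needed; 271 in favor. Satisfied.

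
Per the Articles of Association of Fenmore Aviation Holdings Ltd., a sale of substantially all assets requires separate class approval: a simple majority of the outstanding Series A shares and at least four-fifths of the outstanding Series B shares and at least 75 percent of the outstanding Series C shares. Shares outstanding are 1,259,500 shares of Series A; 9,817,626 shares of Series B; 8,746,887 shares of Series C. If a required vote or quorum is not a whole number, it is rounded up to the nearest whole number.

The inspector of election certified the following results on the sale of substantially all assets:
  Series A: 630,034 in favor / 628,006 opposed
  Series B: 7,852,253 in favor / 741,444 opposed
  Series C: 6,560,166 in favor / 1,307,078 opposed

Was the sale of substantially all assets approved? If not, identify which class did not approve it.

Not approved — the Series B shares did not give the required vote.

Series A: a majority of 1259500 is 629751; 629,751 required, 630,034 in favor — approved.
Series B: 4/5 of 9817626 = 7854100.80, rounded up to 7854101; 7,854,101 required, 7,852,253 in favor — not approved.
Series C: 3/4 of 8746887 = 6560165.25, rounded up to 6560166; 6,560,166 required, 6,560,166 in favor — approved.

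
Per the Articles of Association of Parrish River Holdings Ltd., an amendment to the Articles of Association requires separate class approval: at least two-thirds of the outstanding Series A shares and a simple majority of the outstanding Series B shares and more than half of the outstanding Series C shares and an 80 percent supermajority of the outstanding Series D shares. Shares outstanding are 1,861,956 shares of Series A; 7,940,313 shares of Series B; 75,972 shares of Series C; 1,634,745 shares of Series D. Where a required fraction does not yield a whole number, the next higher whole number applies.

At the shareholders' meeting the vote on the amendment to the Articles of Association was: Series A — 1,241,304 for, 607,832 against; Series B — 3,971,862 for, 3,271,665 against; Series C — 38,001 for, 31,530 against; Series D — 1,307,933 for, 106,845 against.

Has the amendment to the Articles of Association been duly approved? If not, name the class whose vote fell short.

Approved — every class gave the required vote.

Series A: 2/3 of 1861956 = 1241304; 1,241,304 required, 1,241,304 in favor — approved.
Series B: a majority of 7940313 is 3970157; 3,970,157 required, 3,971,862 in favor — approved.
Series C: a majority of 75972 is 37987; 37,987 required, 38,001 in favor — approved.
Series D: 4/5 of 1634745 = 1307796; 1,307,796 required, 1,307,933 in favor — approved.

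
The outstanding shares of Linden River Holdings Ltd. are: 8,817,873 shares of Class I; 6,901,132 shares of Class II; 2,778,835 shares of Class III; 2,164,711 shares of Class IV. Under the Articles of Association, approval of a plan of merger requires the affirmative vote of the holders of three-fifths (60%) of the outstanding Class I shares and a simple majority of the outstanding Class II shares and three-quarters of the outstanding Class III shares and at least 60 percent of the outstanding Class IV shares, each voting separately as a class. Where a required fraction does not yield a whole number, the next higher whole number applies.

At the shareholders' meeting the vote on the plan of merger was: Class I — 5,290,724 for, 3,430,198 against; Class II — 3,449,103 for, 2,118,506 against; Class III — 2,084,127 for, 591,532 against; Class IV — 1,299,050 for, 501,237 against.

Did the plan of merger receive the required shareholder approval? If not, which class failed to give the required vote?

Not approved — the Class II shares did not give the required vote.

Class I: 3/5 of 8817873 = 5290723.80, rounded up to 5290724; 5,290,724 required, 5,290,724 in favor — approved.
Class II: a majority of 6901132 is 3450567; 3,450,567 required, 3,449,103 in favor — not approved.
Class III: 3/4 of 2778835 = 2084126.25, rounded up to 2084127; 2,084,127 required, 2,084,127 in favor — approved.
Class IV: 3/5 of 2164711 = 1298826.60, rounded up to 1298827; 1,298,827 required, 1,299,050 in favor — approved.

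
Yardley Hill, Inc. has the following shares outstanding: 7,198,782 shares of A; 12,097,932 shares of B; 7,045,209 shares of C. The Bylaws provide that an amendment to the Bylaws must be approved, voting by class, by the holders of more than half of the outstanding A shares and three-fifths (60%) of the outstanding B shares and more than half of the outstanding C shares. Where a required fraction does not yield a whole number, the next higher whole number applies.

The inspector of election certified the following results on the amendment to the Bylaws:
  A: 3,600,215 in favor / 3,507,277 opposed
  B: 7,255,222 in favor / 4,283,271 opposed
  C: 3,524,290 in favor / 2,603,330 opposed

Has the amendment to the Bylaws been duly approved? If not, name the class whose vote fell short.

A: a majority of 7198782 is 3599392; 3,599,392 required, 3,600,215 in favor — approved.
B: 3/5 of 12097932 = 7258759.20, rounded up to 7258760; 7,258,760 required, 7,255,222 in favor — not approved.
C: a majority of 7045209 is 3522605; 3,522,605 required, 3,524,290 in favor — approved.

Not approved — the B shares did not give the required vote.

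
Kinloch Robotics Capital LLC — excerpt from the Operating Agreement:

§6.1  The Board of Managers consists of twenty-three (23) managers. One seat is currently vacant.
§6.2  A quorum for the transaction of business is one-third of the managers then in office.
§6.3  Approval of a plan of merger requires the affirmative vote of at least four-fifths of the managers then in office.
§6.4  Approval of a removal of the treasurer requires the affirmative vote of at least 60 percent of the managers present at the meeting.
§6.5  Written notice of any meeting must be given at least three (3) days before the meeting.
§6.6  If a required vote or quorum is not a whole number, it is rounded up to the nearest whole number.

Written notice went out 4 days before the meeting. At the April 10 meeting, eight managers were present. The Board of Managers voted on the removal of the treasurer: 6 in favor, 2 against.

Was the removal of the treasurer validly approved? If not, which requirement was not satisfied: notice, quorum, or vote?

Notice: 4 days given; 3 required (4 ≥ 3). Satisfied.
Quorum: 8 present; quorum is 8. Satisfied.
Vote: the removal of the treasurer requires three-fifths of the managers present (8). 3/5 of 8 = 4.80, rounded up to 5, so 5 affirmative votes are needed; 6 voted in favor. Satisfied.

Valid — all requirements satisfied.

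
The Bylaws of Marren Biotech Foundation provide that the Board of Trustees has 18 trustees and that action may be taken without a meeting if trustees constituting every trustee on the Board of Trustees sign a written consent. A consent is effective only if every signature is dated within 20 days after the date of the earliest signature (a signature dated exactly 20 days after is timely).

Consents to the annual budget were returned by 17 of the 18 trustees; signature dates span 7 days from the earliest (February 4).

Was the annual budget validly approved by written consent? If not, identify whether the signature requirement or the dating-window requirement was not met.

Signatures required: every one of 18 — unanimous means all 18, so 18 needed; 17 signed. Insufficient.
Dating window: the latest signature is 7 days after the earliest; the limit is 20 days. Within the window.

Not effective — insufficient signatures.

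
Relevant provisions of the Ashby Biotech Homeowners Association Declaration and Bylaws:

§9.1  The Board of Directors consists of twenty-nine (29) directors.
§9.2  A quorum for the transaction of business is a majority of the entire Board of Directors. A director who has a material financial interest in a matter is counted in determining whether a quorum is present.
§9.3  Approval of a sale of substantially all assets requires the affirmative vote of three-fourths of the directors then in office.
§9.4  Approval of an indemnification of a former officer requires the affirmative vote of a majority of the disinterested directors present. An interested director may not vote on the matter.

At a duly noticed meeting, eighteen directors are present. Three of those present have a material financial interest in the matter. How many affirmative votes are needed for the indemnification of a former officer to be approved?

8

The indemnification of a former officer requires a majority of the disinterested directors present (18 − 3 = 15).
A majority of 15 is 8.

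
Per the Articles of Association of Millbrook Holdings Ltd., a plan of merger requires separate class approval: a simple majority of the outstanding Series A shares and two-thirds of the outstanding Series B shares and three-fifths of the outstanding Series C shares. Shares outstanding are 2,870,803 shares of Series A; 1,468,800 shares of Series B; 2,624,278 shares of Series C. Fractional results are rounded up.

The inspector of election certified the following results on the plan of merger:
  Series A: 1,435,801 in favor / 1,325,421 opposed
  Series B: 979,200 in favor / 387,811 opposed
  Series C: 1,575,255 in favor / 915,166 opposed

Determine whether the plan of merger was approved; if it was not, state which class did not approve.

Approved — every class gave the required vote.

Series A: a majority of 2870803 is 1435402; 1,435,402 required, 1,435,801 in favor — approved.
Series B: 2/3 of 1468800 = 979200; 979,200 required, 979,200 in favor — approved.
Series C: 3/5 of 2624278 = 1574566.80, rounded up to 1574567; 1,574,567 required, 1,575,255 in favor — approved.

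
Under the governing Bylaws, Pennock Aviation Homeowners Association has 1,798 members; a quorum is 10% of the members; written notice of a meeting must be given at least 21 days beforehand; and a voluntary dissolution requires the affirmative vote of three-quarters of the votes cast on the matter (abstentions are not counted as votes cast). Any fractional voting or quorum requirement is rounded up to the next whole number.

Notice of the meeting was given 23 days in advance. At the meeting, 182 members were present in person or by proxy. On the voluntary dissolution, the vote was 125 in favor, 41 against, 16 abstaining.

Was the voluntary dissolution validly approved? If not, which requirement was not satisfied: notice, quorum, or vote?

Notice: 23 days given; 21 required. Satisfied.
Quorum: 10% of 1,798 = 179.80, rounded up to 180; 182 present. Satisfied.
Vote: requires three-fourths of the votes cast (182 − 16 abstaining = 166); 3/4 of 166 = 124.50, rounded up to 125, so 125 needed; 125 in favor. Satisfied.

Valid — all requirements satisfied.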